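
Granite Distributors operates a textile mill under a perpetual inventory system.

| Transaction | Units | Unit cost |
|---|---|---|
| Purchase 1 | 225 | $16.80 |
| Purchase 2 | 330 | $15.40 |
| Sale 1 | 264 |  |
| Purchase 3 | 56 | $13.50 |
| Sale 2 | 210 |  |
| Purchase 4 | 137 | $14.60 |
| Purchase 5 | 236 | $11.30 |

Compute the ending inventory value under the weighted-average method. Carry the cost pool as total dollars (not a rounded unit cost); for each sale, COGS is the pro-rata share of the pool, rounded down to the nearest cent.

After Purchase 1: 225 on hand, pool $3,780.00 (≈ $16.8000 each)
After Purchase 2: 555 on hand, pool $8,862.00 (≈ $15.9676 each)
Sale 1, sell 264: 264/555 × $8,862.00 → $4,215.43
After Purchase 3: 347 on hand, pool $5,402.57 (≈ $15.5694 each)
Sale 2, sell 210: 210/347 × $5,402.57 → $3,269.56
After Purchase 4: 274 on hand, pool $4,133.21 (≈ $15.0847 each)
After Purchase 5: 510 on hand, pool $6,800.01 (≈ $13.3334 each)
Total COGS = $4,215.43 + $3,269.56 = $7,484.99
Ending inventory (cost pool remaining) = $6,800.01
Check: goods available $14,285.00 = COGS $7,484.99 + ending $6,800.01

Ending inventory = $6,800.01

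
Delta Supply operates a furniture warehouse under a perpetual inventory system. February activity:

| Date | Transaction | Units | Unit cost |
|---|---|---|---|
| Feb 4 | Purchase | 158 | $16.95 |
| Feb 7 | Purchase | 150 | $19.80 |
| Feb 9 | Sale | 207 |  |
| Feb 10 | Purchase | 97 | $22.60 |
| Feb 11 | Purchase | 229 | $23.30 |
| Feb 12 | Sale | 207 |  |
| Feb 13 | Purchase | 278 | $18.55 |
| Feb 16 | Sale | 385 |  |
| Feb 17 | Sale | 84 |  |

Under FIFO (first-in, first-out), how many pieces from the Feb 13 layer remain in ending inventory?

29

Feb 9, 207 sold [FIFO — oldest first]: 158 @ $16.95 + 49 @ $19.80 = $3,648.30
Feb 12, 207 sold [FIFO — oldest first]: 101 @ $19.80 + 97 @ $22.60 + 9 @ $23.30 = $4,401.70
Feb 16, 385 sold [FIFO — oldest first]: 220 @ $23.30 + 165 @ $18.55 = $8,186.75
Feb 17, 84 sold [FIFO — oldest first]: 84 @ $18.55 = $1,558.20
Total COGS = $3,648.30 + $4,401.70 + $8,186.75 + $1,558.20 = $17,794.95
Ending inventory: 29 @ $18.55 = $537.95
Check: goods available $18,332.90 = COGS $17,794.95 + ending $537.95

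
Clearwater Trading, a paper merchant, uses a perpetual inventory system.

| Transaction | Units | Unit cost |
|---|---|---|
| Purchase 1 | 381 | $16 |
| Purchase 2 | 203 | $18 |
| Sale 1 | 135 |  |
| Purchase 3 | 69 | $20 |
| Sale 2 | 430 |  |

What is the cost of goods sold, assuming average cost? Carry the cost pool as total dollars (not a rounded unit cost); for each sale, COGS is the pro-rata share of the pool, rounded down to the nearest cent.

After Purchase 1: 381 on hand, pool $6,096.00 (≈ $16.0000 each)
After Purchase 2: 584 on hand, pool $9,750.00 (≈ $16.6952 each)
Sale 1, sell 135: 135/584 × $9,750.00 → $2,253.85
After Purchase 3: 518 on hand, pool $8,876.15 (≈ $17.1354 each)
Sale 2, sell 430: 430/518 × $8,876.15 → $7,368.23
Total COGS = $2,253.85 + $7,368.23 = $9,622.08
Ending inventory (cost pool remaining) = $1,507.92
Check: goods available $11,130.00 = COGS $9,622.08 + ending $1,507.92

COGS = $9,622.08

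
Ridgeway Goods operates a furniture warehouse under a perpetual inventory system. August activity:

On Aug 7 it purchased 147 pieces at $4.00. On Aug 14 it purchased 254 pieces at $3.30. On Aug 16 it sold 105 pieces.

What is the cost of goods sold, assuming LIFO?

Aug 16, 105 sold [LIFO — newest first]: 105 @ $3.30 = $346.50
Ending inventory: 147 @ $4.00 + 149 @ $3.30 = $1,079.70

COGS = $346.50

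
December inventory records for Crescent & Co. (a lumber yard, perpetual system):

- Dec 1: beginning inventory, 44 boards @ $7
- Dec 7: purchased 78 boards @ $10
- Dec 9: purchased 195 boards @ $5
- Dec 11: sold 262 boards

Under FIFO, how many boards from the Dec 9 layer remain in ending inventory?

55

Dec 11, 262 sold [FIFO — oldest first]: 44 @ $7 + 78 @ $10 + 140 @ $5 = $1,788
Ending inventory: 55 @ $5 = $275
Check: goods available $2,063 = COGS $1,788 + ending $275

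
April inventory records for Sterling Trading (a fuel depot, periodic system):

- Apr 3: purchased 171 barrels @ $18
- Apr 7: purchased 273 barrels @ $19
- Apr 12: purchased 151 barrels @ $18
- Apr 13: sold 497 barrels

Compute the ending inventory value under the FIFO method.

Ending inventory = $1,764

Apr 13, 497 sold [FIFO — oldest first]: 171 @ $18 + 273 @ $19 + 53 @ $18 = $9,219
Ending inventory: 98 @ $18 = $1,764
Check: goods available $10,983 = COGS $9,219 + ending $1,764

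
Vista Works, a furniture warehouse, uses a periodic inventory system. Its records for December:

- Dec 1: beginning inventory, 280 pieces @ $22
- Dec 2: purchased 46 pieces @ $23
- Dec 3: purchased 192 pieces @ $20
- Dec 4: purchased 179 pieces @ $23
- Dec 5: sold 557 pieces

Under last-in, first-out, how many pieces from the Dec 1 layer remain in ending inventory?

Dec 5, 557 sold [LIFO — newest first]: 179 @ $23 + 192 @ $20 + 46 @ $23 + 140 @ $22 = $12,095
Ending inventory: 140 @ $22 = $3,080

140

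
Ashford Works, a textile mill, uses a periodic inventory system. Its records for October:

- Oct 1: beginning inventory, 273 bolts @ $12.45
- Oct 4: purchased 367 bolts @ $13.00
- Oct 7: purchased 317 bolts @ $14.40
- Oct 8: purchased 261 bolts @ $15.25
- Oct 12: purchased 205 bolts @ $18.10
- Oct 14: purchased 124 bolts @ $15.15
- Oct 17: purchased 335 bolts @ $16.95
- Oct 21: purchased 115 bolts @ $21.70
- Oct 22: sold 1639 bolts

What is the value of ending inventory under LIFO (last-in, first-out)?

Ending inventory = $4,503.85

Oct 22, 1639 sold [LIFO — newest first]: 115 @ $21.70 + 335 @ $16.95 + 124 @ $15.15 + 205 @ $18.10 + 261 @ $15.25 + 317 @ $14.40 + 282 @ $13.00 = $25,973.90
Ending inventory: 273 @ $12.45 + 85 @ $13.00 = $4,503.85
Check: goods available $30,477.75 = COGS $25,973.90 + ending $4,503.85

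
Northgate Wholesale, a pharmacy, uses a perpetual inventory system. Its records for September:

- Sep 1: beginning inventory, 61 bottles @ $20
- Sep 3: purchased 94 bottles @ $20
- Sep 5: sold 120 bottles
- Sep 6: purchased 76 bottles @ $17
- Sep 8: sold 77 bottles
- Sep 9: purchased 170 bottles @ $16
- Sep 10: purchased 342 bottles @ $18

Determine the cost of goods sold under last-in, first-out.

COGS = $3,712

Sep 5, 120 sold [LIFO — newest first]: 94 @ $20 + 26 @ $20 = $2,400
Sep 8, 77 sold [LIFO — newest first]: 76 @ $17 + 1 @ $20 = $1,312
Total COGS = $2,400 + $1,312 = $3,712
Ending inventory: 34 @ $20 + 170 @ $16 + 342 @ $18 = $9,556
Check: goods available $13,268 = COGS $3,712 + ending $9,556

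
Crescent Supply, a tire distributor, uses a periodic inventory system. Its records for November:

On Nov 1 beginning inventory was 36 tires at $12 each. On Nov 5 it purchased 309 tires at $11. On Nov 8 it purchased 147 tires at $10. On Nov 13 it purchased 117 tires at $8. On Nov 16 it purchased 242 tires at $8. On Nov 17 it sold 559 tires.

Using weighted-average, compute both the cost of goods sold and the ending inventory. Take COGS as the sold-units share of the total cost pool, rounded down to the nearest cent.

Nov 17, sell 559: 559/851 × $8,173.00 → $5,368.63
Ending inventory (cost pool remaining) = $2,804.37
Check: goods available $8,173.00 = COGS $5,368.63 + ending $2,804.37

COGS = $5,368.63; ending inventory = $2,804.37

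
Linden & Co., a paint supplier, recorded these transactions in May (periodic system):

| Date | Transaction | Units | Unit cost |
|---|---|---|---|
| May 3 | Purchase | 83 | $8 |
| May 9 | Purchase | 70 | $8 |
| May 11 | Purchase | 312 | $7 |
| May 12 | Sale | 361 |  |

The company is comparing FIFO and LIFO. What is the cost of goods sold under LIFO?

COGS = $2,576

FIFO COGS: 83 @ $8 + 70 @ $8 + 208 @ $7 = $2,680
LIFO COGS: 312 @ $7 + 49 @ $8 = $2,576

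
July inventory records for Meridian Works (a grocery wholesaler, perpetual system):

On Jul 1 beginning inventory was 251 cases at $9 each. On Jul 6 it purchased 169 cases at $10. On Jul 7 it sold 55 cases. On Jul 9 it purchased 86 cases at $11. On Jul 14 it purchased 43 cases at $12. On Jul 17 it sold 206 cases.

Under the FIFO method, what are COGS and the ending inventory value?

Jul 7, 55 sold [FIFO — oldest first]: 55 @ $9 = $495
Jul 17, 206 sold [FIFO — oldest first]: 196 @ $9 + 10 @ $10 = $1,864
Total COGS = $495 + $1,864 = $2,359
Ending inventory: 159 @ $10 + 86 @ $11 + 43 @ $12 = $3,052

COGS = $2,359; ending inventory = $3,052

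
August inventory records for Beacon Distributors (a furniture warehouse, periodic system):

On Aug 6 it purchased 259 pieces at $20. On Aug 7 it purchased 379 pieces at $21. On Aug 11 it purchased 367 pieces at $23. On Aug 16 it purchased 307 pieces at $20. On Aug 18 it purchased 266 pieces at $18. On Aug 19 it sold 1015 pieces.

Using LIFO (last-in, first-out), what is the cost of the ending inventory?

Ending inventory = $11,564

Aug 19, 1015 sold [LIFO — newest first]: 266 @ $18 + 307 @ $20 + 367 @ $23 + 75 @ $21 = $20,944
Ending inventory: 259 @ $20 + 304 @ $21 = $11,564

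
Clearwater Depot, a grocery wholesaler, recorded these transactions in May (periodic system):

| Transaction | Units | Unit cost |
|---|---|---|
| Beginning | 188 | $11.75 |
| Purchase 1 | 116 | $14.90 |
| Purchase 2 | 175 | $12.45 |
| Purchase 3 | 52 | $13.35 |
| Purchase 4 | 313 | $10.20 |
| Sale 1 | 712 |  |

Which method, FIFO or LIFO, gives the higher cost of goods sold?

FIFO

FIFO COGS: 188 @ $11.75 + 116 @ $14.90 + 175 @ $12.45 + 52 @ $13.35 + 181 @ $10.20 = $8,656.55
LIFO COGS: 313 @ $10.20 + 52 @ $13.35 + 175 @ $12.45 + 116 @ $14.90 + 56 @ $11.75 = $8,451.95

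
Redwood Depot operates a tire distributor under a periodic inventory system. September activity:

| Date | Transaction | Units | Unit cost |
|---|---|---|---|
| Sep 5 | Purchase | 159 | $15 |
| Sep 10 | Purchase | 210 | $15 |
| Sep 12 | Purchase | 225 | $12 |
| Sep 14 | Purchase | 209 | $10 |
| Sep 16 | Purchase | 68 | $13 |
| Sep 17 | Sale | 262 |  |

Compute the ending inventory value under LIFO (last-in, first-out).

Ending inventory = $8,385

Sep 17, 262 sold [LIFO — newest first]: 68 @ $13 + 194 @ $10 = $2,824
Ending inventory: 159 @ $15 + 210 @ $15 + 225 @ $12 + 15 @ $10 = $8,385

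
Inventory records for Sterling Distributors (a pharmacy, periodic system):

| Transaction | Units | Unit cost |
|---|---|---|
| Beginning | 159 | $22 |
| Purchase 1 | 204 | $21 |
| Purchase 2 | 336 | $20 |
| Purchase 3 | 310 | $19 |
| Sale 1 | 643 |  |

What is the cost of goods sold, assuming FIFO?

COGS = $13,382

Sale 1 (643) [FIFO — oldest first]: 159 @ $22 + 204 @ $21 + 280 @ $20 = $13,382
Ending inventory: 56 @ $20 + 310 @ $19 = $7,010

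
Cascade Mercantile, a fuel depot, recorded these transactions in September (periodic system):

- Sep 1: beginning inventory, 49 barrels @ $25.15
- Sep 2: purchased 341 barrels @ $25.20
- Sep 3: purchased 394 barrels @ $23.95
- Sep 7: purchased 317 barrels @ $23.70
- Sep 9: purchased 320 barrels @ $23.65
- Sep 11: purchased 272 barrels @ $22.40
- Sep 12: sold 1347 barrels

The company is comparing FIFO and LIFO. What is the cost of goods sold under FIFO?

FIFO COGS: 49 @ $25.15 + 341 @ $25.20 + 394 @ $23.95 + 317 @ $23.70 + 246 @ $23.65 = $32,592.65
LIFO COGS: 272 @ $22.40 + 320 @ $23.65 + 317 @ $23.70 + 394 @ $23.95 + 44 @ $25.20 = $31,718.80

COGS = $32,592.65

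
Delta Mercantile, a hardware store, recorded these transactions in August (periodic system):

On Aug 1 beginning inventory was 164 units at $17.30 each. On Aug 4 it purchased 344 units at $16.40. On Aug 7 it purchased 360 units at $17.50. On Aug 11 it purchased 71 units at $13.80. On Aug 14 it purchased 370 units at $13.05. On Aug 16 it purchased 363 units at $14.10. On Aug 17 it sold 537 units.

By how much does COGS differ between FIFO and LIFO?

FIFO COGS: 164 @ $17.30 + 344 @ $16.40 + 29 @ $17.50 = $8,986.30
LIFO COGS: 363 @ $14.10 + 174 @ $13.05 = $7,389.00
Difference = |$8,986.30 − $7,389.00| = $1,597.30

$1,597.30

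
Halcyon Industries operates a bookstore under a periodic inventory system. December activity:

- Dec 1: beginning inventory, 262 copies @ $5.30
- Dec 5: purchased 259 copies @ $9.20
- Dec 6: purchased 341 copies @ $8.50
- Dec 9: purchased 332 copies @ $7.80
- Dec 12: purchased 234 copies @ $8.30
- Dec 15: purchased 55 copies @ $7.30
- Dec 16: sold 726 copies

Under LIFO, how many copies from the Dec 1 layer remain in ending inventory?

262

Dec 16, 726 sold [LIFO — newest first]: 55 @ $7.30 + 234 @ $8.30 + 332 @ $7.80 + 105 @ $8.50 = $5,825.80
Ending inventory: 262 @ $5.30 + 259 @ $9.20 + 236 @ $8.50 = $5,777.40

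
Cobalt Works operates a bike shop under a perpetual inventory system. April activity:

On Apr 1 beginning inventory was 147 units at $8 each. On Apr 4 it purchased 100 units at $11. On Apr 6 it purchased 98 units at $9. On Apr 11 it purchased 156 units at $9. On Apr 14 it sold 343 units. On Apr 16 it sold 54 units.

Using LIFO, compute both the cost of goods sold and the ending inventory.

COGS = $3,730; ending inventory = $832

Apr 14, 343 sold [LIFO — newest first]: 156 @ $9 + 98 @ $9 + 89 @ $11 = $3,265
Apr 16, 54 sold [LIFO — newest first]: 11 @ $11 + 43 @ $8 = $465
Total COGS = $3,265 + $465 = $3,730
Ending inventory: 104 @ $8 = $832
Check: goods available $4,562 = COGS $3,730 + ending $832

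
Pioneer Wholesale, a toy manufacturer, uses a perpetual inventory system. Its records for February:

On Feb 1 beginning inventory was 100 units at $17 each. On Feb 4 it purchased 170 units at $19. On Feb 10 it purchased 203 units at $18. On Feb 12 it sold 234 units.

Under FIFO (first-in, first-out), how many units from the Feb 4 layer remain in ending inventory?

Feb 12, 234 sold [FIFO — oldest first]: 100 @ $17 + 134 @ $19 = $4,246
Ending inventory: 36 @ $19 + 203 @ $18 = $4,338
Check: goods available $8,584 = COGS $4,246 + ending $4,338

36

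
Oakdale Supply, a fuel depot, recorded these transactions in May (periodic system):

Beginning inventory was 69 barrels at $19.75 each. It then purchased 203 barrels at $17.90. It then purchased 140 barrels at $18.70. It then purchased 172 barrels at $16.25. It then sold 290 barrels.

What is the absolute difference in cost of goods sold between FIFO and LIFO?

$331.45

FIFO COGS: 69 @ $19.75 + 203 @ $17.90 + 18 @ $18.70 = $5,333.05
LIFO COGS: 172 @ $16.25 + 118 @ $18.70 = $5,001.60
Difference = |$5,333.05 − $5,001.60| = $331.45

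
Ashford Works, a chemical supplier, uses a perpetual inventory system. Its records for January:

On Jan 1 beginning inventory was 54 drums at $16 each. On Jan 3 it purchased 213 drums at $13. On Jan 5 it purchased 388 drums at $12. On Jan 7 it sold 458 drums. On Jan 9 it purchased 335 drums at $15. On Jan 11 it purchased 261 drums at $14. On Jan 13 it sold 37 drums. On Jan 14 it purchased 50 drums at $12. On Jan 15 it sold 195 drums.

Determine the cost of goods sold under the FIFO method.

COGS = $8,814

Jan 7, 458 sold [FIFO — oldest first]: 54 @ $16 + 213 @ $13 + 191 @ $12 = $5,925
Jan 13, 37 sold [FIFO — oldest first]: 37 @ $12 = $444
Jan 15, 195 sold [FIFO — oldest first]: 160 @ $12 + 35 @ $15 = $2,445
Total COGS = $5,925 + $444 + $2,445 = $8,814
Ending inventory: 300 @ $15 + 261 @ $14 + 50 @ $12 = $8,754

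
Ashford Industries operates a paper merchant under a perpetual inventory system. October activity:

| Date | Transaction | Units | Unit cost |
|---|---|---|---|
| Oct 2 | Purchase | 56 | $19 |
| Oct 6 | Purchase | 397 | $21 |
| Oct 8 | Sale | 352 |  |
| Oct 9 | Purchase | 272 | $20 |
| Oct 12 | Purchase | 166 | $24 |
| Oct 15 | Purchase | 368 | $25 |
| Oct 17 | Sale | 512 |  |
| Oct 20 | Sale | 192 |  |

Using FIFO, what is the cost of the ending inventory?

Oct 8, 352 sold [FIFO — oldest first]: 56 @ $19 + 296 @ $21 = $7,280
Oct 17, 512 sold [FIFO — oldest first]: 101 @ $21 + 272 @ $20 + 139 @ $24 = $10,897
Oct 20, 192 sold [FIFO — oldest first]: 27 @ $24 + 165 @ $25 = $4,773
Total COGS = $7,280 + $10,897 + $4,773 = $22,950
Ending inventory: 203 @ $25 = $5,075

Ending inventory = $5,075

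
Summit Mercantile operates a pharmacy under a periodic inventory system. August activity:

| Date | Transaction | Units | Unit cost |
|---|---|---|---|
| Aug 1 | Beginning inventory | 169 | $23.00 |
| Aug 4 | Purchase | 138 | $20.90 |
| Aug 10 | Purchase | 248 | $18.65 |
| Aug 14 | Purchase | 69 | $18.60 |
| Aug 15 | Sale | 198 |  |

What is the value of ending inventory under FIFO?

Aug 15, 198 sold [FIFO — oldest first]: 169 @ $23.00 + 29 @ $20.90 = $4,493.10
Ending inventory: 109 @ $20.90 + 248 @ $18.65 + 69 @ $18.60 = $8,186.70
Check: goods available $12,679.80 = COGS $4,493.10 + ending $8,186.70

Ending inventory = $8,186.70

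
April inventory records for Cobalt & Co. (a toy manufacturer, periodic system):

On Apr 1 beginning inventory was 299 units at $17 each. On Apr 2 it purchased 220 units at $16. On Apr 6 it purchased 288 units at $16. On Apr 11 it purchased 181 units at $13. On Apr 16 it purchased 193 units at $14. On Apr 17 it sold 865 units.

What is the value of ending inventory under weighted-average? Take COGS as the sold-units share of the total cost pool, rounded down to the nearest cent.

Ending inventory = $4,887.44

Apr 17, sell 865: 865/1181 × $18,266.00 → $13,378.56
Ending inventory (cost pool remaining) = $4,887.44
Check: goods available $18,266.00 = COGS $13,378.56 + ending $4,887.44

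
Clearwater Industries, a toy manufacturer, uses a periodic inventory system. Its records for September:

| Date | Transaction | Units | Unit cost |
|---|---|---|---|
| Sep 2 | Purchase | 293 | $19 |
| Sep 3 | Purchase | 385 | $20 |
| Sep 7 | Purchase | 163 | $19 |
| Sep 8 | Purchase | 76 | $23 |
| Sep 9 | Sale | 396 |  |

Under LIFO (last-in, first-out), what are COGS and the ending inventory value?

COGS = $7,985; ending inventory = $10,127

Sep 9, 396 sold [LIFO — newest first]: 76 @ $23 + 163 @ $19 + 157 @ $20 = $7,985
Ending inventory: 293 @ $19 + 228 @ $20 = $10,127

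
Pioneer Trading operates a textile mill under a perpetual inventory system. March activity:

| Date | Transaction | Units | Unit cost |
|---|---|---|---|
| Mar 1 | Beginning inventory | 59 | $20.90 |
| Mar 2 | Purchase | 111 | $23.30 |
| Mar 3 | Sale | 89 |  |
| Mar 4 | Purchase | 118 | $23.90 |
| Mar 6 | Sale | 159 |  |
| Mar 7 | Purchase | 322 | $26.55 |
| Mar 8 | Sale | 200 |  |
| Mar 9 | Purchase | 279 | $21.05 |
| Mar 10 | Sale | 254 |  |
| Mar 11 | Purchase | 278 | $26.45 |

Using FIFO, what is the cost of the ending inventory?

Ending inventory = $11,289.45

Mar 3, 89 sold [FIFO — oldest first]: 59 @ $20.90 + 30 @ $23.30 = $1,932.10
Mar 6, 159 sold [FIFO — oldest first]: 81 @ $23.30 + 78 @ $23.90 = $3,751.50
Mar 8, 200 sold [FIFO — oldest first]: 40 @ $23.90 + 160 @ $26.55 = $5,204.00
Mar 10, 254 sold [FIFO — oldest first]: 162 @ $26.55 + 92 @ $21.05 = $6,237.70
Total COGS = $1,932.10 + $3,751.50 + $5,204.00 + $6,237.70 = $17,125.30
Ending inventory: 187 @ $21.05 + 278 @ $26.45 = $11,289.45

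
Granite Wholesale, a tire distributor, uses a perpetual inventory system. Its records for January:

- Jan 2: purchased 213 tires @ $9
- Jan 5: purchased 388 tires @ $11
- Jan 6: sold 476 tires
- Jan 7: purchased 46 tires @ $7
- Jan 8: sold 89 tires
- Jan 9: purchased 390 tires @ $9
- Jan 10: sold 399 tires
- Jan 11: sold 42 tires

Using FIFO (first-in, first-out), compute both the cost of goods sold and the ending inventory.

Jan 6, 476 sold [FIFO — oldest first]: 213 @ $9 + 263 @ $11 = $4,810
Jan 8, 89 sold [FIFO — oldest first]: 89 @ $11 = $979
Jan 10, 399 sold [FIFO — oldest first]: 36 @ $11 + 46 @ $7 + 317 @ $9 = $3,571
Jan 11, 42 sold [FIFO — oldest first]: 42 @ $9 = $378
Total COGS = $4,810 + $979 + $3,571 + $378 = $9,738
Ending inventory: 31 @ $9 = $279
Check: goods available $10,017 = COGS $9,738 + ending $279

COGS = $9,738; ending inventory = $279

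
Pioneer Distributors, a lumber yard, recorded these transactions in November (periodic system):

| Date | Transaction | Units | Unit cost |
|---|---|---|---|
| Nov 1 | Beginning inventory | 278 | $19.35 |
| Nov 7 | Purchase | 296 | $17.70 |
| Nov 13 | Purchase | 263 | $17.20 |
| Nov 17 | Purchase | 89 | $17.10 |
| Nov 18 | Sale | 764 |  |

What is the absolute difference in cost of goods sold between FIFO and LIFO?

FIFO COGS: 278 @ $19.35 + 296 @ $17.70 + 190 @ $17.20 = $13,886.50
LIFO COGS: 89 @ $17.10 + 263 @ $17.20 + 296 @ $17.70 + 116 @ $19.35 = $13,529.30
Difference = |$13,886.50 − $13,529.30| = $357.20

$357.20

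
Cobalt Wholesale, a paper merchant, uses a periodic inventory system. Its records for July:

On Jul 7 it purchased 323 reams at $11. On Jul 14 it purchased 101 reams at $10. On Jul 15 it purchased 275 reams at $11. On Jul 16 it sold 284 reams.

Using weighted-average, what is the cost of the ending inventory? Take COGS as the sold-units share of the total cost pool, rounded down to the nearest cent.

Ending inventory = $4,505.04

Jul 16, sell 284: 284/699 × $7,588.00 → $3,082.96
Ending inventory (cost pool remaining) = $4,505.04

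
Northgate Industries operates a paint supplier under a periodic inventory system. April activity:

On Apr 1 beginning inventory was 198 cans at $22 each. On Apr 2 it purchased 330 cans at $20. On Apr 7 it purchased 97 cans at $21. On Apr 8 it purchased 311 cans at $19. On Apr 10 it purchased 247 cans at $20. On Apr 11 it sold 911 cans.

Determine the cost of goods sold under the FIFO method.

Apr 11, 911 sold [FIFO — oldest first]: 198 @ $22 + 330 @ $20 + 97 @ $21 + 286 @ $19 = $18,427
Ending inventory: 25 @ $19 + 247 @ $20 = $5,415

COGS = $18,427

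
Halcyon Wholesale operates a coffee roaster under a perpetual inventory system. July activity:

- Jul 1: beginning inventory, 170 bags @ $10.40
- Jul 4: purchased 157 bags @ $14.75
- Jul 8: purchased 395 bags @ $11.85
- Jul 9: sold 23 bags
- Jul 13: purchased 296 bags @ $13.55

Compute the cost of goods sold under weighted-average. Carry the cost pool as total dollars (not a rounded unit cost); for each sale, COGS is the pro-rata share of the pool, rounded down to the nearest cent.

After Jul 1: 170 on hand, pool $1,768.00 (≈ $10.4000 each)
After Jul 4: 327 on hand, pool $4,083.75 (≈ $12.4885 each)
After Jul 8: 722 on hand, pool $8,764.50 (≈ $12.1392 each)
Jul 9, sell 23: 23/722 × $8,764.50 → $279.20
After Jul 13: 995 on hand, pool $12,496.10 (≈ $12.5589 each)
Ending inventory (cost pool remaining) = $12,496.10
Check: goods available $12,775.30 = COGS $279.20 + ending $12,496.10

COGS = $279.20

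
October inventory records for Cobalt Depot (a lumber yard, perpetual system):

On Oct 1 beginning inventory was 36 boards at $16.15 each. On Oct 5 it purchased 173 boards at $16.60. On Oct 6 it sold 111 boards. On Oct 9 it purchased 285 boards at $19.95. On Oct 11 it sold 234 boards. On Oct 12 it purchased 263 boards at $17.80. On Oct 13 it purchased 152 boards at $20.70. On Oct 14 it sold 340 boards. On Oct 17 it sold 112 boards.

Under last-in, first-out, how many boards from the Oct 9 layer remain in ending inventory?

14

Oct 6, 111 sold [LIFO — newest first]: 111 @ $16.60 = $1,842.60
Oct 11, 234 sold [LIFO — newest first]: 234 @ $19.95 = $4,668.30
Oct 14, 340 sold [LIFO — newest first]: 152 @ $20.70 + 188 @ $17.80 = $6,492.80
Oct 17, 112 sold [LIFO — newest first]: 75 @ $17.80 + 37 @ $19.95 = $2,073.15
Total COGS = $1,842.60 + $4,668.30 + $6,492.80 + $2,073.15 = $15,076.85
Ending inventory: 36 @ $16.15 + 62 @ $16.60 + 14 @ $19.95 = $1,889.90
Check: goods available $16,966.75 = COGS $15,076.85 + ending $1,889.90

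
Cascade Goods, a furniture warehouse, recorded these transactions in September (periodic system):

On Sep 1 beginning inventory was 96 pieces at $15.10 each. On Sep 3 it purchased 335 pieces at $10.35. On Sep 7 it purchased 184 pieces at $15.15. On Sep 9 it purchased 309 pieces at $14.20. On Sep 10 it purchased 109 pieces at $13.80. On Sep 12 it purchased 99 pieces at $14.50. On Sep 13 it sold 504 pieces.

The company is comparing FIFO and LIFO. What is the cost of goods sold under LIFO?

FIFO COGS: 96 @ $15.10 + 335 @ $10.35 + 73 @ $15.15 = $6,022.80
LIFO COGS: 99 @ $14.50 + 109 @ $13.80 + 296 @ $14.20 = $7,142.90

COGS = $7,142.90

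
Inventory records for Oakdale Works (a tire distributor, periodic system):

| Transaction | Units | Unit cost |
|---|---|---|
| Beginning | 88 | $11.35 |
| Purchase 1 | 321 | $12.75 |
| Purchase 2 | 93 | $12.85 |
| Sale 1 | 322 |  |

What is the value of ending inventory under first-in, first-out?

Ending inventory = $2,304.30

Sale 1 (322) [FIFO — oldest first]: 88 @ $11.35 + 234 @ $12.75 = $3,982.30
Ending inventory: 87 @ $12.75 + 93 @ $12.85 = $2,304.30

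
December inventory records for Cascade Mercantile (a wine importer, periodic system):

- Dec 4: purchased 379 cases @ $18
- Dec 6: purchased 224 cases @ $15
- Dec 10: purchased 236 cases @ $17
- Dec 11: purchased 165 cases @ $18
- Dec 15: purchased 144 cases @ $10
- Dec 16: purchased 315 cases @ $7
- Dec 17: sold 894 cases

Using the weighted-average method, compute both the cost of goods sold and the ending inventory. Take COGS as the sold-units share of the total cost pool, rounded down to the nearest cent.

COGS = $12,715.82; ending inventory = $8,093.18

Dec 17, sell 894: 894/1463 × $20,809.00 → $12,715.82
Ending inventory (cost pool remaining) = $8,093.18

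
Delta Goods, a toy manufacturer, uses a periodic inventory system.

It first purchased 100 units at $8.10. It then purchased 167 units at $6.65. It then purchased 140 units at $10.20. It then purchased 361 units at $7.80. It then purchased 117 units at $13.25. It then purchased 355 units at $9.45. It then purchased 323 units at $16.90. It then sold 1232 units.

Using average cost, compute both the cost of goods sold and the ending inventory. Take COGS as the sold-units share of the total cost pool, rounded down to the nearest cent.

COGS = $13,027.86; ending inventory = $3,500.19

Sale 1, sell 1232: 1232/1563 × $16,528.05 → $13,027.86
Ending inventory (cost pool remaining) = $3,500.19
Check: goods available $16,528.05 = COGS $13,027.86 + ending $3,500.19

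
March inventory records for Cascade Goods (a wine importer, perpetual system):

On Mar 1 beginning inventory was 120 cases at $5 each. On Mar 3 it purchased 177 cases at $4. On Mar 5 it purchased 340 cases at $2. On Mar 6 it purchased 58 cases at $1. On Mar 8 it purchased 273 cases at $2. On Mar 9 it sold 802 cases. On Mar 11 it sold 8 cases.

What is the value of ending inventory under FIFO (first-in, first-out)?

Mar 9, 802 sold [FIFO — oldest first]: 120 @ $5 + 177 @ $4 + 340 @ $2 + 58 @ $1 + 107 @ $2 = $2,260
Mar 11, 8 sold [FIFO — oldest first]: 8 @ $2 = $16
Total COGS = $2,260 + $16 = $2,276
Ending inventory: 158 @ $2 = $316

Ending inventory = $316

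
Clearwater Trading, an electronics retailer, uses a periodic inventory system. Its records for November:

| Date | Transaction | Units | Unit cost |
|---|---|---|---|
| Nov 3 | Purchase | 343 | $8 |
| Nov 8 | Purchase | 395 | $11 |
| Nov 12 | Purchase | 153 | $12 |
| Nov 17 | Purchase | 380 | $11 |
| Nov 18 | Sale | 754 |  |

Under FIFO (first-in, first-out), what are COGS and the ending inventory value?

COGS = $7,281; ending inventory = $5,824

Nov 18, 754 sold [FIFO — oldest first]: 343 @ $8 + 395 @ $11 + 16 @ $12 = $7,281
Ending inventory: 137 @ $12 + 380 @ $11 = $5,824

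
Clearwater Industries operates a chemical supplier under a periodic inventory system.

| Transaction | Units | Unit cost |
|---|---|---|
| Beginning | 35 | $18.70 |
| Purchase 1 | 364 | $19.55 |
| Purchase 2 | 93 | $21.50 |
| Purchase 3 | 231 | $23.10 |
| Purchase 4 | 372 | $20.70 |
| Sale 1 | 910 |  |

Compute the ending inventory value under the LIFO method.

Ending inventory = $3,587.00

Sale 1 (910) [LIFO — newest first]: 372 @ $20.70 + 231 @ $23.10 + 93 @ $21.50 + 214 @ $19.55 = $19,219.70
Ending inventory: 35 @ $18.70 + 150 @ $19.55 = $3,587.00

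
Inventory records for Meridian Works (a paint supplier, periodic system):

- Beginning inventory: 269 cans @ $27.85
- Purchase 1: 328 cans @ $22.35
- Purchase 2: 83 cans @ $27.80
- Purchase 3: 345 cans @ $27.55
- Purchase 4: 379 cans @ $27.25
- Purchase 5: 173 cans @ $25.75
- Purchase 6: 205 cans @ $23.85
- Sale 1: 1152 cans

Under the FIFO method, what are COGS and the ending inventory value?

COGS = $30,095.35; ending inventory = $16,211.00

Sale 1 (1152) [FIFO — oldest first]: 269 @ $27.85 + 328 @ $22.35 + 83 @ $27.80 + 345 @ $27.55 + 127 @ $27.25 = $30,095.35
Ending inventory: 252 @ $27.25 + 173 @ $25.75 + 205 @ $23.85 = $16,211.00
Check: goods available $46,306.35 = COGS $30,095.35 + ending $16,211.00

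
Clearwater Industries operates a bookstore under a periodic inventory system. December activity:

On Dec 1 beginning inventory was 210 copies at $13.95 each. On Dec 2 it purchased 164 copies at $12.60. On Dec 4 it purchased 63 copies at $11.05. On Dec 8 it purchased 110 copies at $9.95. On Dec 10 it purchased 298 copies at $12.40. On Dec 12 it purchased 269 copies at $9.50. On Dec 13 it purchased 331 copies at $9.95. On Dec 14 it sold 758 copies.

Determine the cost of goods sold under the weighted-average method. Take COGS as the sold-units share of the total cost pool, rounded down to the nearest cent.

Dec 14, sell 758: 758/1445 × $16,330.70 → $8,566.55
Ending inventory (cost pool remaining) = $7,764.15

COGS = $8,566.55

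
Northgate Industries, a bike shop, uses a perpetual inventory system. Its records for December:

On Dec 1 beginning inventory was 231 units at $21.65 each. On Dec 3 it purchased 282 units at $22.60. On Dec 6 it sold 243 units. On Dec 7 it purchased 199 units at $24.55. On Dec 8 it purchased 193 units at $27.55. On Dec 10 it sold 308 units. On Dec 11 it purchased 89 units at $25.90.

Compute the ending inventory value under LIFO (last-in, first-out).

Ending inventory = $10,249.85

Dec 6, 243 sold [LIFO — newest first]: 243 @ $22.60 = $5,491.80
Dec 10, 308 sold [LIFO — newest first]: 193 @ $27.55 + 115 @ $24.55 = $8,140.40
Total COGS = $5,491.80 + $8,140.40 = $13,632.20
Ending inventory: 231 @ $21.65 + 39 @ $22.60 + 84 @ $24.55 + 89 @ $25.90 = $10,249.85
Check: goods available $23,882.05 = COGS $13,632.20 + ending $10,249.85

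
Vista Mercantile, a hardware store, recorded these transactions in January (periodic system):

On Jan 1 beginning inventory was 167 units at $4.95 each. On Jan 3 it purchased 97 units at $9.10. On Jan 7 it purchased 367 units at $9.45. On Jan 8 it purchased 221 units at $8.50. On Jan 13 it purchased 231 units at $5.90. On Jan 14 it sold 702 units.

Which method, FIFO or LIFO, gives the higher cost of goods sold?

FIFO COGS: 167 @ $4.95 + 97 @ $9.10 + 367 @ $9.45 + 71 @ $8.50 = $5,781.00
LIFO COGS: 231 @ $5.90 + 221 @ $8.50 + 250 @ $9.45 = $5,603.90

FIFO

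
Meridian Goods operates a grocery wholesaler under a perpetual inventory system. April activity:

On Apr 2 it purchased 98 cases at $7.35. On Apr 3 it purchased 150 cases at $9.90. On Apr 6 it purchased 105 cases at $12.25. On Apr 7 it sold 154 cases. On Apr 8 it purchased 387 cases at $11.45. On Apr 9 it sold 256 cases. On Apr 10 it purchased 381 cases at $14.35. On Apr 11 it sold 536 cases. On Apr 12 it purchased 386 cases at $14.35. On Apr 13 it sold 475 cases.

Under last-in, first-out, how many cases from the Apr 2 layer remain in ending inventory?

86

Apr 7, 154 sold [LIFO — newest first]: 105 @ $12.25 + 49 @ $9.90 = $1,771.35
Apr 9, 256 sold [LIFO — newest first]: 256 @ $11.45 = $2,931.20
Apr 11, 536 sold [LIFO — newest first]: 381 @ $14.35 + 131 @ $11.45 + 24 @ $9.90 = $7,204.90
Apr 13, 475 sold [LIFO — newest first]: 386 @ $14.35 + 77 @ $9.90 + 12 @ $7.35 = $6,389.60
Total COGS = $1,771.35 + $2,931.20 + $7,204.90 + $6,389.60 = $18,297.05
Ending inventory: 86 @ $7.35 = $632.10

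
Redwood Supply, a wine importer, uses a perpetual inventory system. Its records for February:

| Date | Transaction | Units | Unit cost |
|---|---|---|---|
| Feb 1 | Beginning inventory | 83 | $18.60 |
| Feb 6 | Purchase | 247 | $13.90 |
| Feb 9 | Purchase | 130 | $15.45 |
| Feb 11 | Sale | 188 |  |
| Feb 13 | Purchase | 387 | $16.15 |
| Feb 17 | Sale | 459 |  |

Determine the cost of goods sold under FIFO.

COGS = $10,005.65

Feb 11, 188 sold [FIFO — oldest first]: 83 @ $18.60 + 105 @ $13.90 = $3,003.30
Feb 17, 459 sold [FIFO — oldest first]: 142 @ $13.90 + 130 @ $15.45 + 187 @ $16.15 = $7,002.35
Total COGS = $3,003.30 + $7,002.35 = $10,005.65
Ending inventory: 200 @ $16.15 = $3,230.00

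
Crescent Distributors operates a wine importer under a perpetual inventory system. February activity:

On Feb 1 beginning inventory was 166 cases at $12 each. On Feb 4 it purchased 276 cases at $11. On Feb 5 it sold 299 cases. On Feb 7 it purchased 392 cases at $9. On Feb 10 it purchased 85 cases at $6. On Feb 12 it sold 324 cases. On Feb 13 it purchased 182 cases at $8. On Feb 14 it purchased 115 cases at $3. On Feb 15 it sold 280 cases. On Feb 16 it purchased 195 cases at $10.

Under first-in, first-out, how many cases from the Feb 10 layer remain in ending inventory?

Feb 5, 299 sold [FIFO — oldest first]: 166 @ $12 + 133 @ $11 = $3,455
Feb 12, 324 sold [FIFO — oldest first]: 143 @ $11 + 181 @ $9 = $3,202
Feb 15, 280 sold [FIFO — oldest first]: 211 @ $9 + 69 @ $6 = $2,313
Total COGS = $3,455 + $3,202 + $2,313 = $8,970
Ending inventory: 16 @ $6 + 182 @ $8 + 115 @ $3 + 195 @ $10 = $3,847
Check: goods available $12,817 = COGS $8,970 + ending $3,847

16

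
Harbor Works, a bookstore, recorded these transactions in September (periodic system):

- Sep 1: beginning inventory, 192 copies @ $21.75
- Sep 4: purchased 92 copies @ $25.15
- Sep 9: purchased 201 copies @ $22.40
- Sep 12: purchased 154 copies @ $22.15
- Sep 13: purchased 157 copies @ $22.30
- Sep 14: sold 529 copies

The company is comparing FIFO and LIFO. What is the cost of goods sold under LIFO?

FIFO COGS: 192 @ $21.75 + 92 @ $25.15 + 201 @ $22.40 + 44 @ $22.15 = $11,966.80
LIFO COGS: 157 @ $22.30 + 154 @ $22.15 + 201 @ $22.40 + 17 @ $25.15 = $11,842.15

COGS = $11,842.15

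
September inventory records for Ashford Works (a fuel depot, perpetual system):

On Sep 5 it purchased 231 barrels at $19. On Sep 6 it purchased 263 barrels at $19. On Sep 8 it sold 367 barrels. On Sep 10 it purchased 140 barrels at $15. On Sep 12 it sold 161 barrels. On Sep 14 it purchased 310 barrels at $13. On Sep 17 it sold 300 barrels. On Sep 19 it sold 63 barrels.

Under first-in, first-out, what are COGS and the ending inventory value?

COGS = $14,827; ending inventory = $689

Sep 8, 367 sold [FIFO — oldest first]: 231 @ $19 + 136 @ $19 = $6,973
Sep 12, 161 sold [FIFO — oldest first]: 127 @ $19 + 34 @ $15 = $2,923
Sep 17, 300 sold [FIFO — oldest first]: 106 @ $15 + 194 @ $13 = $4,112
Sep 19, 63 sold [FIFO — oldest first]: 63 @ $13 = $819
Total COGS = $6,973 + $2,923 + $4,112 + $819 = $14,827
Ending inventory: 53 @ $13 = $689
Check: goods available $15,516 = COGS $14,827 + ending $689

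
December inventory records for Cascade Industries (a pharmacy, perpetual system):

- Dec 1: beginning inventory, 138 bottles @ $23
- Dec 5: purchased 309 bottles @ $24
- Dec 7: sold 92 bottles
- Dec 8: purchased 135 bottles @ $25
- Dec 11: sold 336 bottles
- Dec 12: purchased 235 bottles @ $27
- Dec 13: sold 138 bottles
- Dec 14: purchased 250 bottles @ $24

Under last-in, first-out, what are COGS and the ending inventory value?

COGS = $14,133; ending inventory = $12,177

Dec 7, 92 sold [LIFO — newest first]: 92 @ $24 = $2,208
Dec 11, 336 sold [LIFO — newest first]: 135 @ $25 + 201 @ $24 = $8,199
Dec 13, 138 sold [LIFO — newest first]: 138 @ $27 = $3,726
Total COGS = $2,208 + $8,199 + $3,726 = $14,133
Ending inventory: 138 @ $23 + 16 @ $24 + 97 @ $27 + 250 @ $24 = $12,177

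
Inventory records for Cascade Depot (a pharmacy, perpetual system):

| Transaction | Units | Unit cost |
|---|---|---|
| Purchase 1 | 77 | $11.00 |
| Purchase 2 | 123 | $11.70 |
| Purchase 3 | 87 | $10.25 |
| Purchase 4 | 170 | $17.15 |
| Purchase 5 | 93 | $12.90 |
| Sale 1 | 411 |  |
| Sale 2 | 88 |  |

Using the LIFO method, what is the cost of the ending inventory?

Ending inventory = $561.00

Sale 1 (411) [LIFO — newest first]: 93 @ $12.90 + 170 @ $17.15 + 87 @ $10.25 + 61 @ $11.70 = $5,720.65
Sale 2 (88) [LIFO — newest first]: 62 @ $11.70 + 26 @ $11.00 = $1,011.40
Total COGS = $5,720.65 + $1,011.40 = $6,732.05
Ending inventory: 51 @ $11.00 = $561.00
Check: goods available $7,293.05 = COGS $6,732.05 + ending $561.00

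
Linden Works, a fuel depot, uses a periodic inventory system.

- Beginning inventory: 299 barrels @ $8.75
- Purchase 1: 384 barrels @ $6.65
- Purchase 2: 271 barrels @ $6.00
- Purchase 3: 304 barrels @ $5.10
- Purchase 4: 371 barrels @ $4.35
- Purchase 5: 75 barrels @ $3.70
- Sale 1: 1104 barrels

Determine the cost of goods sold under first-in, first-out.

Sale 1 (1104) [FIFO — oldest first]: 299 @ $8.75 + 384 @ $6.65 + 271 @ $6.00 + 150 @ $5.10 = $7,560.85
Ending inventory: 154 @ $5.10 + 371 @ $4.35 + 75 @ $3.70 = $2,676.75
Check: goods available $10,237.60 = COGS $7,560.85 + ending $2,676.75

COGS = $7,560.85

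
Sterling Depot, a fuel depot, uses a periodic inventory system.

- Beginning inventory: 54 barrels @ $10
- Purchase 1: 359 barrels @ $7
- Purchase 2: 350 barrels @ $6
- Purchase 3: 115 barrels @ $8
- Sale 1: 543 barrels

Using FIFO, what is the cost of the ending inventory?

Sale 1 (543) [FIFO — oldest first]: 54 @ $10 + 359 @ $7 + 130 @ $6 = $3,833
Ending inventory: 220 @ $6 + 115 @ $8 = $2,240

Ending inventory = $2,240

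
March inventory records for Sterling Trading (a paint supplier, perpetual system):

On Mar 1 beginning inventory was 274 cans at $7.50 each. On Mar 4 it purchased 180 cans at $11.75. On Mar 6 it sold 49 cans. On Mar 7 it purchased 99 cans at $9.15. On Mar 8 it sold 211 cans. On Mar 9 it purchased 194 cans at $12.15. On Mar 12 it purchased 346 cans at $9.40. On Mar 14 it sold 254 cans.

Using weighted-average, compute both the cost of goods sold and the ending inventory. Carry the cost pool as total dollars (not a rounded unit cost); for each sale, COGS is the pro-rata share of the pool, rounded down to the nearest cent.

COGS = $4,917.10; ending inventory = $5,768.25

After Mar 1: 274 on hand, pool $2,055.00 (≈ $7.5000 each)
After Mar 4: 454 on hand, pool $4,170.00 (≈ $9.1850 each)
Mar 6, sell 49: 49/454 × $4,170.00 → $450.06
After Mar 7: 504 on hand, pool $4,625.79 (≈ $9.1782 each)
Mar 8, sell 211: 211/504 × $4,625.79 → $1,936.59
After Mar 9: 487 on hand, pool $5,046.30 (≈ $10.3620 each)
After Mar 12: 833 on hand, pool $8,298.70 (≈ $9.9624 each)
Mar 14, sell 254: 254/833 × $8,298.70 → $2,530.45
Total COGS = $450.06 + $1,936.59 + $2,530.45 = $4,917.10
Ending inventory (cost pool remaining) = $5,768.25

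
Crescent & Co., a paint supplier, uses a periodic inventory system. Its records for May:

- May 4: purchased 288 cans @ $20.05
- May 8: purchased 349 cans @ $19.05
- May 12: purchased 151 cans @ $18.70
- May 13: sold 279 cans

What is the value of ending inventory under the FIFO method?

Ending inventory = $9,652.60

May 13, 279 sold [FIFO — oldest first]: 279 @ $20.05 = $5,593.95
Ending inventory: 9 @ $20.05 + 349 @ $19.05 + 151 @ $18.70 = $9,652.60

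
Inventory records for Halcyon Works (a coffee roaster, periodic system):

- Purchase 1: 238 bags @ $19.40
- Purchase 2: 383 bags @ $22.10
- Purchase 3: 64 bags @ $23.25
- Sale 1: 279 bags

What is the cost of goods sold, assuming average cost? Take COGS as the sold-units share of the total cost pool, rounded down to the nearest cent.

COGS = $5,934.14

Sale 1, sell 279: 279/685 × $14,569.50 → $5,934.14
Ending inventory (cost pool remaining) = $8,635.36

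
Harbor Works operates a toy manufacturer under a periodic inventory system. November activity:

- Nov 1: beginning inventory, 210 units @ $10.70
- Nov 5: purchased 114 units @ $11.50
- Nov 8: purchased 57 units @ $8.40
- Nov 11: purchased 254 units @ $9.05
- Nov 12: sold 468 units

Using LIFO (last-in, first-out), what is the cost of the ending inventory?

Nov 12, 468 sold [LIFO — newest first]: 254 @ $9.05 + 57 @ $8.40 + 114 @ $11.50 + 43 @ $10.70 = $4,548.60
Ending inventory: 167 @ $10.70 = $1,786.90

Ending inventory = $1,786.90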